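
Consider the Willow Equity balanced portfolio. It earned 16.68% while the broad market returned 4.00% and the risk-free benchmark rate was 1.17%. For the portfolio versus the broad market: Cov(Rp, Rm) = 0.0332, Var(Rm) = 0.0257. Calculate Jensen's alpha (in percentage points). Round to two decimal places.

11.85

β = Cov / Var = 0.0332 / 0.0257 = 1.2918
E[R] = Rf + β(Rm − Rf) = 1.17% + 1.2918 × (4.00% − 1.17%) = 4.8258%
α = Rp − E[R] = 16.68% − 4.8258% = 11.8542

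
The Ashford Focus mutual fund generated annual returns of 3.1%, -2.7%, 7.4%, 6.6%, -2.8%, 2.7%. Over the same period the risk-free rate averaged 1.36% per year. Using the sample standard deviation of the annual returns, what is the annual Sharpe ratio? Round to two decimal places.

Mean return r̄ = 14.30 / 6 = 2.3833%
Σ(r − r̄)² = (3.1 − 2.3833)² + (-2.7 − 2.3833)² + … = 96.2683
σ = √[96.2683 / 5] = 4.3879%
Sharpe = (r̄ − rf) / σ = (2.3833 − 1.36) / 4.3879 = 1.0233 / 4.3879 = 0.2332

0.23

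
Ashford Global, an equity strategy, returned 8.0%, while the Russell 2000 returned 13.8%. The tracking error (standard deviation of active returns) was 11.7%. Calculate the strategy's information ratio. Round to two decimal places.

IR = (Rp − Rb) / TE = (8.0% − 13.8%) / 11.7% = -5.80% / 11.7% = -0.4957

-0.50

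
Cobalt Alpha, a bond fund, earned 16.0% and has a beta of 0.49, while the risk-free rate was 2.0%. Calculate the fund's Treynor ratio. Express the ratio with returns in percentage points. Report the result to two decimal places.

Treynor = (Rp − Rf) / β = (16.0% − 2.0%) / 0.49 = 14.00 / 0.49 = 28.5714

28.57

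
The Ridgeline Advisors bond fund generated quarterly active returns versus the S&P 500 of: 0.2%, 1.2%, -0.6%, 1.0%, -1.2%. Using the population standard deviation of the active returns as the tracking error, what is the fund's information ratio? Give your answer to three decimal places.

Mean return r̄ = 0.60 / 5 = 0.1200%
Σ(r − r̄)² = 4.2080; population σ = √(4.2080/5) = 0.9174%
IR = r̄ / tracking error = 0.1200 / 0.9174 = 0.1308

0.131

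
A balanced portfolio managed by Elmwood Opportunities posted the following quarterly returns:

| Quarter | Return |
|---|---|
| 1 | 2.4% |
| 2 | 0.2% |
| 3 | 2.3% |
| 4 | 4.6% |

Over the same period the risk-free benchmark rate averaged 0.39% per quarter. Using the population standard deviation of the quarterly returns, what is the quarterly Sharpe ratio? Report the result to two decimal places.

Mean return r̄ = 9.50 / 4 = 2.3750%
Σ(r − r̄)² = (2.4 − 2.3750)² + (0.2 − 2.3750)² + (2.3 − 2.3750)² + … = 9.6875
population σ = √(9.6875 / 4) = √2.4219 = 1.5562%
Sharpe = (r̄ − rf) / σ = (2.3750 − 0.39) / 1.5562 = 1.9850 / 1.5562 = 1.2755

1.28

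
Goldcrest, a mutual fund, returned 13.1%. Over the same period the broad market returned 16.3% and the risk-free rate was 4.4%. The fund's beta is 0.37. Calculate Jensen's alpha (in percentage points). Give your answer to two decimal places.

CAPM expected return = Rf + β(Rm − Rf) = 4.4% + 0.37 × (16.3% − 4.4%) = 4.4 + 0.37 × 11.90 = 8.8030%
Jensen's α = Rp − E[R] = 13.1% − 8.8030% = 4.2970

4.30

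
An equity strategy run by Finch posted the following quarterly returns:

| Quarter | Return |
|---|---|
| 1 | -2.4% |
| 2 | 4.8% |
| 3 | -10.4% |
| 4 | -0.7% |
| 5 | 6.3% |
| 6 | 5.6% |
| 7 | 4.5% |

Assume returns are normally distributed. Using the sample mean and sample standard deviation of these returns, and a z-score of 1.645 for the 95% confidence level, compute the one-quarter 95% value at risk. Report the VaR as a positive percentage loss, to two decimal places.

μ = (-2.4 + 4.8 − 10.4 − 0.7 + 6.3 + 5.6 + 4.5) / 7 = 1.1000%
Σ(r − μ)² = 220.2800; sample σ = √(220.2800/6) = 6.0592%
VaR = −(μ − z·σ) = −(1.1000 − 1.645 × 6.0592) = −(-8.8674) = 8.8674%

8.87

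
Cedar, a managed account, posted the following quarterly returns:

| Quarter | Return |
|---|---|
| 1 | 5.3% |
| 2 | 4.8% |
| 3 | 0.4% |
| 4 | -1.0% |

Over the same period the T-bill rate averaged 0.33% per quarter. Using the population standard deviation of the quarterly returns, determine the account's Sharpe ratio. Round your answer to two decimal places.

r̄ = (5.3 + 4.8 + 0.4 − 1) / 4 = 9.50 / 4 = 2.3750%
Σ(r − r̄)² = (5.3 − 2.3750)² + (4.8 − 2.3750)² + … = 29.7275
σ = √[29.7275 / 4] = 2.7261%
Sharpe = (r̄ − rf) / σ = (2.3750 − 0.33) / 2.7261 = 2.0450 / 2.7261 = 0.7502

0.75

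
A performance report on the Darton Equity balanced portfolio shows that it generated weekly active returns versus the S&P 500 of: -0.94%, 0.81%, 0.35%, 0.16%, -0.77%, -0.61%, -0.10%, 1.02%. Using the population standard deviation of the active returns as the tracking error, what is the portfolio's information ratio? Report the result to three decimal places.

-0.015

Mean return r̄ = -0.080 / 8 = -0.0100%
Σ(r − r̄)² = 3.7024; population σ = √(3.7024/8) = 0.6803%
IR = r̄ / tracking error = -0.0100 / 0.6803 = -0.0147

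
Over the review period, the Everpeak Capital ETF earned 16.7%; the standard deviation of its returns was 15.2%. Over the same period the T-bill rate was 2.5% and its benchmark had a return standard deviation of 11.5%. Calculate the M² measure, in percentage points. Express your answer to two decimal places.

13.24

Sharpe = (Rp − Rf) / σp = (16.7% − 2.5%) / 15.2% = 0.9342
M² = Rf + Sharpe × σm = 2.5% + 0.9342 × 11.5% = 13.2433%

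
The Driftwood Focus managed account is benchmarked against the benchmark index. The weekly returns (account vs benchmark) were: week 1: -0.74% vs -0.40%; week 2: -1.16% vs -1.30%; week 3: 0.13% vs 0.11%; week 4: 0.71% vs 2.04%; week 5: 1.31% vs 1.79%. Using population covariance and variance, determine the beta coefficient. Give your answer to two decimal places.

r̄p = 0.0500%,  r̄m = 0.4480%
Cov = Σ(rp − r̄p)(rm − r̄m) / 5 = 1.0999
Var(rm) = Σ(rm − r̄m)² / 5 = 1.6449
β = Cov / Var = 1.0999 / 1.6449 = 0.6687

0.67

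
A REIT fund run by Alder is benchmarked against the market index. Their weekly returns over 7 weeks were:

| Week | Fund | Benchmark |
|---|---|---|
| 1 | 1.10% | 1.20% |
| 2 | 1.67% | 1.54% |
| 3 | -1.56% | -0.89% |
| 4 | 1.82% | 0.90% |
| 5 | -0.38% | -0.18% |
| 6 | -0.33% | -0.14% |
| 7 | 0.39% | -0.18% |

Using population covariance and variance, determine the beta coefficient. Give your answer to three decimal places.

r̄p = 0.3871%,  r̄m = 0.3214%
Cov = Σ(rp − r̄p)(rm − r̄m) / 7 = 0.8702
Var(rm) = Σ(rm − r̄m)² / 7 = 0.6821
β = Cov / Var = 0.8702 / 0.6821 = 1.2758

1.276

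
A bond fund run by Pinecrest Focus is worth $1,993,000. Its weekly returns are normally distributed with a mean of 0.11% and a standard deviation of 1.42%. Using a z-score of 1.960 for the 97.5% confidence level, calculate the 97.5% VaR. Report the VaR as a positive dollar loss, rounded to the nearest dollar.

Return at the 97.5% tail: μ − z·σ = 0.11% − 1.960 × 1.42% = 0.11 − 2.7832 = -2.6732%
VaR = −(-2.6732%) × $1,993,000 = 2.6732% × $1,993,000 = $53,277

$53,277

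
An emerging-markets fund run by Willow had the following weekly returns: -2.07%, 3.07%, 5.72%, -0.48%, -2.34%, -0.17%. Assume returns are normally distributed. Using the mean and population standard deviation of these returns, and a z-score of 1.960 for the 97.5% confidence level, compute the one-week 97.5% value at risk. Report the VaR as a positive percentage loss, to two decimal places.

μ = (-2.07 + 3.07 + 5.72 − 0.48 − 2.34 − 0.17) / 6 = 3.730 / 6 = 0.6217%
Σ(r − μ)² = (-2.07 − 0.6217)² + (3.07 − 0.6217)² + … = 49.8443
population σ = √(49.8443 / 6) = √8.3074 = 2.8823%
VaR = −(μ − z·σ) = −(0.6217 − 1.960 × 2.8823) = −(-5.0276) = 5.0276%

5.03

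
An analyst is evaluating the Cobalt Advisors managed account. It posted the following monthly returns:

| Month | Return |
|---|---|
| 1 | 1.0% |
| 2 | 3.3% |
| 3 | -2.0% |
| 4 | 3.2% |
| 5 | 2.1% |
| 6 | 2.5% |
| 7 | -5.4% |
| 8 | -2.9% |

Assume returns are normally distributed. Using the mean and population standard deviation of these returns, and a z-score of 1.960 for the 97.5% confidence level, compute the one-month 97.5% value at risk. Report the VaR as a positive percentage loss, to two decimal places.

μ = (1 + 3.3 − 2 + 3.2 + 2.1 + 2.5 − 5.4 − 2.9) / 8 = 0.2250%
Population std dev = √[73.9550 / 8] = 3.0405%
VaR = −(μ − z·σ) = −(0.2250 − 1.960 × 3.0405) = −(-5.7344) = 5.7344%

5.73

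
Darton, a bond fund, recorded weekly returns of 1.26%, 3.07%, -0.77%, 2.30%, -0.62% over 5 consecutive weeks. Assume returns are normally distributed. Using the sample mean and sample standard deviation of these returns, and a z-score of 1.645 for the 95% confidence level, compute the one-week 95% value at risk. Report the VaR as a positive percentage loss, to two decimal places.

μ = (1.26 + 3.07 − 0.77 + 2.3 − 0.62) / 5 = 1.0480%
Σ(r − μ)² = (1.26 − 1.0480)² + (3.07 − 1.0480)² + … = 11.7883
sample σ = √(11.7883 / 4) = √2.9471 = 1.7167%
VaR = −(μ − z·σ) = −(1.0480 − 1.645 × 1.7167) = −(-1.7760) = 1.7760%

1.78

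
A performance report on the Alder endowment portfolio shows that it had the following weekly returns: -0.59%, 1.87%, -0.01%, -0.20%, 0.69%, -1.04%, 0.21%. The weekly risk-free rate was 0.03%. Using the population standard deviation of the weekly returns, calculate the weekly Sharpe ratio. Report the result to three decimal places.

r̄ = (-0.59 + 1.87 − 0.01 − 0.2 + 0.69 − 1.04 + 0.21) / 7 = 0.1329%
Population std dev = √[5.3633 / 7] = 0.8753%
Sharpe = (r̄ − rf) / σ = (0.1329 − 0.03) / 0.8753 = 0.1029 / 0.8753 = 0.1176

0.118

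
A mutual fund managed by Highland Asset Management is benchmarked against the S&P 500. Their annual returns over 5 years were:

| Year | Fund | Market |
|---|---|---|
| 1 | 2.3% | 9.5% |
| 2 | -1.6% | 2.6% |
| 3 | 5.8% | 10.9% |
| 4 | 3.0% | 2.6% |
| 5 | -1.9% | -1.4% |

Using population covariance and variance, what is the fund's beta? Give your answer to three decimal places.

r̄p = 1.5200%,  r̄m = 4.8400%
Cov = Σ(rp − r̄p)(rm − r̄m) / 5 = 10.9172
Var(rm) = Σ(rm − r̄m)² / 5 = 21.4824
β = Cov / Var = 10.9172 / 21.4824 = 0.5082

0.508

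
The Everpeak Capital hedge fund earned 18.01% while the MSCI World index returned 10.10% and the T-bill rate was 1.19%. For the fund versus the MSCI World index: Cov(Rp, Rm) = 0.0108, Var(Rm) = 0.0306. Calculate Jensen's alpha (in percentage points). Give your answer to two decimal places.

13.68

β = Cov / Var = 0.0108 / 0.0306 = 0.3529
E[R] = Rf + β(Rm − Rf) = 1.19% + 0.3529 × (10.10% − 1.19%) = 4.3343%
α = Rp − E[R] = 18.01% − 4.3343% = 13.6757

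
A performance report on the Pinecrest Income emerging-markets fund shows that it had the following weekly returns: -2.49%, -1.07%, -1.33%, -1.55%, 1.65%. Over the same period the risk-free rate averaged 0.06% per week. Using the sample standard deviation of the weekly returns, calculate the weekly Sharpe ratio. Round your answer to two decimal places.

-0.66

Mean return r̄ = -4.790 / 5 = -0.9580%
Σ(r − r̄)² = 9.6501; sample σ = √(9.6501/4) = 1.5532%
Sharpe = (r̄ − rf) / σ = (-0.9580 − 0.06) / 1.5532 = -1.0180 / 1.5532 = -0.6554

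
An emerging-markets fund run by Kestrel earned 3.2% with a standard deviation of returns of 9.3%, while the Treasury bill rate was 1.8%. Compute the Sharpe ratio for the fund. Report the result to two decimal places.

Sharpe = (Rp − Rf) / σp = (3.2% − 1.8%) / 9.3% = 1.40% / 9.3% = 0.1505

0.15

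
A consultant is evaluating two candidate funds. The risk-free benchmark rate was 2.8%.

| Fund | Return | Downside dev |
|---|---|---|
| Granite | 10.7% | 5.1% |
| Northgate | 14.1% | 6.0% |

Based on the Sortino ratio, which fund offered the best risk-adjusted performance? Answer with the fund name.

Granite: Sortino ratio = (10.7% − 2.8%) / 5.1% = 1.549
Northgate: Sortino ratio = (14.1% − 2.8%) / 6.0% = 1.883
Highest: Northgate (1.883).

Northgate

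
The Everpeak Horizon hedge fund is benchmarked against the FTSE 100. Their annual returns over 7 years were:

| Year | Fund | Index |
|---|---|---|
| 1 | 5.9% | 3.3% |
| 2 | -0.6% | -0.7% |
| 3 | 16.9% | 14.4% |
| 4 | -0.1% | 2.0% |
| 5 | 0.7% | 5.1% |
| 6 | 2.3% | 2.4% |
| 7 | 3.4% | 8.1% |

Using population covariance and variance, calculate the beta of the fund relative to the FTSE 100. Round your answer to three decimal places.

1.065

r̄p = 4.0714%,  r̄m = 4.9429%
Cov = Σ(rp − r̄p)(rm − r̄m) / 7 = 22.6869
Var(rm) = Σ(rm − r̄m)² / 7 = 21.2996
β = Cov / Var = 22.6869 / 21.2996 = 1.0651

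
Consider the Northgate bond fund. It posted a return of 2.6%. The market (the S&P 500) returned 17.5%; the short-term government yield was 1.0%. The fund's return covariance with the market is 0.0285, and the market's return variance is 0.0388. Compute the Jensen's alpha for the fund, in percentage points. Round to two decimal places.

-10.52

β = Cov / Var = 0.0285 / 0.0388 = 0.7345
E[R] = Rf + β(Rm − Rf) = 1.0% + 0.7345 × (17.5% − 1.0%) = 13.1193%
α = Rp − E[R] = 2.6% − 13.1193% = -10.5193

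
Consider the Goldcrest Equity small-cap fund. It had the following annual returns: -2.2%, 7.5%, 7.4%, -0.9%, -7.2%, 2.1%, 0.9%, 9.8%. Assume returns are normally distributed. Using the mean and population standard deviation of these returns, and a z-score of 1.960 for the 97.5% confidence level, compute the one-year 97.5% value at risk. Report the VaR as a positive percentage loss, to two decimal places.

μ = (-2.2 + 7.5 + 7.4 − 0.9 − 7.2 + 2.1 + 0.9 + 9.8) / 8 = 2.1750%
Σ(r − μ)² = (-2.2 − 2.1750)² + (7.5 − 2.1750)² + … = 231.9150
population σ = √(231.9150 / 8) = √28.9894 = 5.3842%
VaR = −(μ − z·σ) = −(2.1750 − 1.960 × 5.3842) = −(-8.3780) = 8.3780%

8.38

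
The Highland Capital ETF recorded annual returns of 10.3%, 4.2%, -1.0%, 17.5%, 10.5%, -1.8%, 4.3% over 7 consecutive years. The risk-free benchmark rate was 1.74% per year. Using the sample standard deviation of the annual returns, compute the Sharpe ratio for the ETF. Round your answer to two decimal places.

Mean return r̄ = 44.00 / 7 = 6.2857%
Sample std dev = √[286.3886 / 6] = 6.9088%
Sharpe = (r̄ − rf) / σ = (6.2857 − 1.74) / 6.9088 = 4.5457 / 6.9088 = 0.6580

0.66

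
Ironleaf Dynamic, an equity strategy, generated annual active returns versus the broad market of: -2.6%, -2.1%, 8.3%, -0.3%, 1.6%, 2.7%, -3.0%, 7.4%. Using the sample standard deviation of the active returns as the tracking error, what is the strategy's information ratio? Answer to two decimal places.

0.34

r̄ = (-2.6 − 2.1 + 8.3 − 0.3 + 1.6 + 2.7 − 3 + 7.4) / 8 = 1.5000%
Sample σ = √[Σ(r − r̄)² / 7] = √[135.7600 / 7] = √19.3943 = 4.4039%
IR = r̄ / tracking error = 1.5000 / 4.4039 = 0.3406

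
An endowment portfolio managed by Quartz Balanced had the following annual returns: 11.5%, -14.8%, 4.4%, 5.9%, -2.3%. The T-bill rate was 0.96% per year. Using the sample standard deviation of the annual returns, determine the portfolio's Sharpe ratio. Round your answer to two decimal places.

μ = (11.5 − 14.8 + 4.4 + 5.9 − 2.3) / 5 = 4.70 / 5 = 0.9400%
Sample std dev = √[406.3320 / 4] = 10.0788%
Sharpe = (μ − rf) / σ = (0.9400 − 0.96) / 10.0788 = -0.0200 / 10.0788 = -0.0020

0.00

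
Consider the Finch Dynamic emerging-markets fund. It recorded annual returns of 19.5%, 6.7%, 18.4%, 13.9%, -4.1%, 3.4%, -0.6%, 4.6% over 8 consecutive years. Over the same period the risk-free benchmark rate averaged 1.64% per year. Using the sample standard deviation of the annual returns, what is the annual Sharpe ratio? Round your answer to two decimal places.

Mean return r̄ = 61.80 / 8 = 7.7250%
Σ(r − r̄)² = (19.5 − 7.7250)² + (6.7 − 7.7250)² + … = 529.3950
σ = √[529.3950 / 7] = 8.6964%
Sharpe = (r̄ − rf) / σ = (7.7250 − 1.64) / 8.6964 = 6.0850 / 8.6964 = 0.6997

0.70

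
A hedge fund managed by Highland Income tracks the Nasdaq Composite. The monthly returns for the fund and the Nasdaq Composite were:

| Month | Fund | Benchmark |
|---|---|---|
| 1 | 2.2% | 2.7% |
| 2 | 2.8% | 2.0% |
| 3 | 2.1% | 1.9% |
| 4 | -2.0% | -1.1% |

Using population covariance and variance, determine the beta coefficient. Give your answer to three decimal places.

r̄p = 1.2750%,  r̄m = 1.3750%
Cov = Σ(rp − r̄p)(rm − r̄m) / 4 = 2.6794
Var(rm) = Σ(rm − r̄m)² / 4 = 2.1369
β = Cov / Var = 2.6794 / 2.1369 = 1.2539

1.254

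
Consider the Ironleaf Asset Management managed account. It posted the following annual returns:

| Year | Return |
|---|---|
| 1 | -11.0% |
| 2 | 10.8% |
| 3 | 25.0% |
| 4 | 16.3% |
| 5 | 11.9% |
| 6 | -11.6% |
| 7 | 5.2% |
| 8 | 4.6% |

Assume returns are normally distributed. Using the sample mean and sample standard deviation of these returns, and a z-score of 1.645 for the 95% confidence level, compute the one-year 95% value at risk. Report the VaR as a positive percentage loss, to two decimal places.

μ = (-11 + 10.8 + 25 + 16.3 + 11.9 − 11.6 + 5.2 + 4.6) / 8 = 51.20 / 8 = 6.4000%
Sample std dev = √[1125.0200 / 7] = 12.6774%
VaR = −(μ − z·σ) = −(6.4000 − 1.645 × 12.6774) = −(-14.4543) = 14.4543%

14.45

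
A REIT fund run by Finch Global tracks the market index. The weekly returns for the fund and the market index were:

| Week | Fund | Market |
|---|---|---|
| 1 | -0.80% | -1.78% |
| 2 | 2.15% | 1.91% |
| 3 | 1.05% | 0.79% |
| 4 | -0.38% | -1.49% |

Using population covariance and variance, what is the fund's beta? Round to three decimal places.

0.753

r̄p = 0.5050%,  r̄m = -0.1425%
Cov = Σ(rp − r̄p)(rm − r̄m) / 4 = 1.8035
Var(rm) = Σ(rm − r̄m)² / 4 = 2.3949
β = Cov / Var = 1.8035 / 2.3949 = 0.7531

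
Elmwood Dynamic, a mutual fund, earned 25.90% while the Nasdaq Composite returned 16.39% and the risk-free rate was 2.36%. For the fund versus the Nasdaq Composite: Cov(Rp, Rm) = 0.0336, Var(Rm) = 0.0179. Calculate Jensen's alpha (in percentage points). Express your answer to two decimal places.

β = Cov / Var = 0.0336 / 0.0179 = 1.8771
E[R] = Rf + β(Rm − Rf) = 2.36% + 1.8771 × (16.39% − 2.36%) = 28.6957%
α = Rp − E[R] = 25.90% − 28.6957% = -2.7957

-2.80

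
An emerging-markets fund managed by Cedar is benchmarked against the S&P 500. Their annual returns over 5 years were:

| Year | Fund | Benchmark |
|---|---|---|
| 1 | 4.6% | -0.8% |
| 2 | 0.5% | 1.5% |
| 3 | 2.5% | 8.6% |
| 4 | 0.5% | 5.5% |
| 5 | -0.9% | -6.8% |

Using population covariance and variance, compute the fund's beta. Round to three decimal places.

0.113

r̄p = 1.4400%,  r̄m = 1.6000%
Cov = Σ(rp − r̄p)(rm − r̄m) / 5 = 3.1840
Var(rm) = Σ(rm − r̄m)² / 5 = 28.1080
β = Cov / Var = 3.1840 / 28.1080 = 0.1133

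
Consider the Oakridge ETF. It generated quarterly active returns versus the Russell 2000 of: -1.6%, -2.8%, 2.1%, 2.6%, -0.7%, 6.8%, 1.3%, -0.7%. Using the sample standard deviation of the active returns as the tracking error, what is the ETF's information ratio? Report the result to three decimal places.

r̄ = (-1.6 − 2.8 + 2.1 + 2.6 − 0.7 + 6.8 + 1.3 − 0.7) / 8 = 7.00 / 8 = 0.8750%
Sample std dev = √[64.3550 / 7] = 3.0321%
IR = r̄ / tracking error = 0.8750 / 3.0321 = 0.2886

0.289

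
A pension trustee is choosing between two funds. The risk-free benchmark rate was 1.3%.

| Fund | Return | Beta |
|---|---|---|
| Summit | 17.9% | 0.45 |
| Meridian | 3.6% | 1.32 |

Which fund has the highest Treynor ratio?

Summit

Summit: Treynor = (17.9% − 1.3%) / 0.45 = 36.889
Meridian: Treynor = (3.6% − 1.3%) / 1.32 = 1.742
Highest: Summit (36.889).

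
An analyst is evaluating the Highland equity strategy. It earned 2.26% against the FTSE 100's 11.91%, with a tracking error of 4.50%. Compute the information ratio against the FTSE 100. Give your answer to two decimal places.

IR = (Rp − Rb) / TE = (2.26% − 11.91%) / 4.50% = -9.65% / 4.50% = -2.1444

-2.14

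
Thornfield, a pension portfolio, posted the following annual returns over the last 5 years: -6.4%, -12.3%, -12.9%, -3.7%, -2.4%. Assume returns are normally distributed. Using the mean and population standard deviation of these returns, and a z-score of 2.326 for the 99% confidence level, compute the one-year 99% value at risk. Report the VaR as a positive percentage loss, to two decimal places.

17.62

r̄ = (-6.4 − 12.3 − 12.9 − 3.7 − 2.4) / 5 = -37.70 / 5 = -7.5400%
Population σ = √[Σ(r − r̄)² / 5] = √[93.8520 / 5] = √18.7704 = 4.3325%
VaR = −(r̄ − z·σ) = −(-7.5400 − 2.326 × 4.3325) = −(-17.6174) = 17.6174%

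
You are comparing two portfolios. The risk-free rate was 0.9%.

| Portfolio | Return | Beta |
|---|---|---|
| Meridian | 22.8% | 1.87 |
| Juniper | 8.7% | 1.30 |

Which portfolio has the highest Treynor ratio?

Meridian

Meridian: Treynor = (22.8% − 0.9%) / 1.87 = 11.711
Juniper: Treynor = (8.7% − 0.9%) / 1.30 = 6.000
Highest: Meridian (11.711).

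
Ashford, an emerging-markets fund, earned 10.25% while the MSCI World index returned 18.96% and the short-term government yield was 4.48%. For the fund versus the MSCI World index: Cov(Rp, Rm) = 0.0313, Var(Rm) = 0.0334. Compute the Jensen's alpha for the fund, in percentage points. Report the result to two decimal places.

β = Cov / Var = 0.0313 / 0.0334 = 0.9371
E[R] = Rf + β(Rm − Rf) = 4.48% + 0.9371 × (18.96% − 4.48%) = 18.0492%
α = Rp − E[R] = 10.25% − 18.0492% = -7.7992

-7.80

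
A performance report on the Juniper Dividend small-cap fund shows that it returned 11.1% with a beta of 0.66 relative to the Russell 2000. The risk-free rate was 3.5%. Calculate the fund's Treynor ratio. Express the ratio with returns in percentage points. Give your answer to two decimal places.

11.52

Treynor = (Rp − Rf) / β = (11.1% − 3.5%) / 0.66 = 7.60 / 0.66 = 11.5152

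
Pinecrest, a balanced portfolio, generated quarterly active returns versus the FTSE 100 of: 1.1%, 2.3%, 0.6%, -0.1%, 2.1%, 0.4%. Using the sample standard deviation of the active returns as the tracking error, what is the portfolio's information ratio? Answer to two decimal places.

1.11

Mean return r̄ = 6.40 / 6 = 1.0667%
Σ(r − r̄)² = 4.6133; sample σ = √(4.6133/5) = 0.9606%
IR = r̄ / tracking error = 1.0667 / 0.9606 = 1.1105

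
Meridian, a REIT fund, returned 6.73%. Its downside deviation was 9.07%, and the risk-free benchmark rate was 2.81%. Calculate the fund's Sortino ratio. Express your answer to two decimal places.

Sortino = (Rp − Rf) / σd = (6.73% − 2.81%) / 9.07% = 3.92% / 9.07% = 0.4322

0.43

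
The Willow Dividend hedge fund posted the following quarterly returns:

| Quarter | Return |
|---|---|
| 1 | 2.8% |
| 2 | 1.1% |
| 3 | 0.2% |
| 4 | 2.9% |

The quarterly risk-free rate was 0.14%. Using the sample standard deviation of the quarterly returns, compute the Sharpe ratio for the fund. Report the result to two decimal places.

1.22

μ = (2.8 + 1.1 + 0.2 + 2.9) / 4 = 7.00 / 4 = 1.7500%
Σ(r − μ)² = (2.8 − 1.7500)² + (1.1 − 1.7500)² + … = 5.2500
sample σ = √(5.2500 / 3) = √1.7500 = 1.3229%
Sharpe = (μ − rf) / σ = (1.7500 − 0.14) / 1.3229 = 1.6100 / 1.3229 = 1.2170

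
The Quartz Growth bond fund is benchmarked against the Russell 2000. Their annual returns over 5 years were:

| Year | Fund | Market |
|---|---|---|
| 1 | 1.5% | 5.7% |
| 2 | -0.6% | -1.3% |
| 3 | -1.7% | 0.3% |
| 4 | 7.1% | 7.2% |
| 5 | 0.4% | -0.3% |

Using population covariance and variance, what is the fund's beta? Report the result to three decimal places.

0.747

r̄p = 1.3400%,  r̄m = 2.3200%
Cov = Σ(rp − r̄p)(rm − r̄m) / 5 = 8.8552
Var(rm) = Σ(rm − r̄m)² / 5 = 11.8576
β = Cov / Var = 8.8552 / 11.8576 = 0.7468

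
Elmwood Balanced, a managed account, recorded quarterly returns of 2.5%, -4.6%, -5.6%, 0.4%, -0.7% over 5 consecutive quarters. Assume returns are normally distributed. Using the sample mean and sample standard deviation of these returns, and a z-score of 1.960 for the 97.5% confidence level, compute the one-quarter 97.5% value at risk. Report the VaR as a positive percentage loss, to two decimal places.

8.29

r̄ = (2.5 − 4.6 − 5.6 + 0.4 − 0.7) / 5 = -1.6000%
Σ(r − r̄)² = (2.5 − (-1.6000))² + (-4.6 − (-1.6000))² + … = 46.6200
sample σ = √(46.6200 / 4) = √11.6550 = 3.4139%
VaR = −(r̄ − z·σ) = −(-1.6000 − 1.960 × 3.4139) = −(-8.2912) = 8.2912%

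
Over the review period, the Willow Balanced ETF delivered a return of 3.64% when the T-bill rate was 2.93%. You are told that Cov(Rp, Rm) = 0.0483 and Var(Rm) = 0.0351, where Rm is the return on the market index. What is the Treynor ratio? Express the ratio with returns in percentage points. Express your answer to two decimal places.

0.52

β = Cov / Var = 0.0483 / 0.0351 = 1.3761
Treynor = (Rp − Rf) / β = (3.64% − 2.93%) / 1.3761 = 0.71 / 1.3761 = 0.5160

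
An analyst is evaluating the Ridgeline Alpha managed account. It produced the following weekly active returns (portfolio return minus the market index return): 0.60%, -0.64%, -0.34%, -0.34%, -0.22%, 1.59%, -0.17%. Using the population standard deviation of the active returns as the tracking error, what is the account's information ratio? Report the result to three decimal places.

0.096

r̄ = (0.6 − 0.64 − 0.34 − 0.34 − 0.22 + 1.59 − 0.17) / 7 = 0.0686%
Σ(r − r̄)² = (0.6 − 0.0686)² + (-0.64 − 0.0686)² + (-0.34 − 0.0686)² + … = 3.5733
σ = √[3.5733 / 7] = 0.7145%
IR = r̄ / tracking error = 0.0686 / 0.7145 = 0.0960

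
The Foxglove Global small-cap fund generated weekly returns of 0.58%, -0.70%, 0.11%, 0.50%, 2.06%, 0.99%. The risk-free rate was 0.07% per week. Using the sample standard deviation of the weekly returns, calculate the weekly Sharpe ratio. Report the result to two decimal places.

0.57

μ = (0.58 − 0.7 + 0.11 + 0.5 + 2.06 + 0.99) / 6 = 0.5900%
Sample std dev = √[4.2236 / 5] = 0.9191%
Sharpe = (μ − rf) / σ = (0.5900 − 0.07) / 0.9191 = 0.5200 / 0.9191 = 0.5658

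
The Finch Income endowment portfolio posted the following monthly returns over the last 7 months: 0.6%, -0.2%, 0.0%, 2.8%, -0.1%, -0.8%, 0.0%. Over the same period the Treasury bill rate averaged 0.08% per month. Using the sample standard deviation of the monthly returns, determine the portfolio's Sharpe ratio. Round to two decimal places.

0.21

μ = (0.6 − 0.2 + 0 + 2.8 − 0.1 − 0.8 + 0) / 7 = 2.30 / 7 = 0.3286%
Sample std dev = √[8.1343 / 6] = 1.1644%
Sharpe = (μ − rf) / σ = (0.3286 − 0.08) / 1.1644 = 0.2486 / 1.1644 = 0.2135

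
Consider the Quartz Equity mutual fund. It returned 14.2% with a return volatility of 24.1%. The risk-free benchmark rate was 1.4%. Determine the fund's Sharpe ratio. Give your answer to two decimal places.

0.53

Sharpe = (Rp − Rf) / σp = (14.2% − 1.4%) / 24.1% = 12.80% / 24.1% = 0.5311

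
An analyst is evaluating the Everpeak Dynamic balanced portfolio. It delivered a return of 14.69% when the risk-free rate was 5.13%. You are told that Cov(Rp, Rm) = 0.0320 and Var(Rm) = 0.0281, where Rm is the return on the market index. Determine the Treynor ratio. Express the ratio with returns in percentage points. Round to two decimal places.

8.39

β = Cov / Var = 0.0320 / 0.0281 = 1.1388
Treynor = (Rp − Rf) / β = (14.69% − 5.13%) / 1.1388 = 9.56 / 1.1388 = 8.3948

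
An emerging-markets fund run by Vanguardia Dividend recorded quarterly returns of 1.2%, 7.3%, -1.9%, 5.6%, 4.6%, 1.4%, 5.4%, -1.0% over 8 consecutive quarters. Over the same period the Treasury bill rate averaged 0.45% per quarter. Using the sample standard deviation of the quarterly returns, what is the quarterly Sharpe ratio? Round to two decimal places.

0.71

r̄ = (1.2 + 7.3 − 1.9 + 5.6 + 4.6 + 1.4 + 5.4 − 1) / 8 = 2.8250%
Σ(r − r̄)² = 79.1350; sample σ = √(79.1350/7) = 3.3623%
Sharpe = (r̄ − rf) / σ = (2.8250 − 0.45) / 3.3623 = 2.3750 / 3.3623 = 0.7064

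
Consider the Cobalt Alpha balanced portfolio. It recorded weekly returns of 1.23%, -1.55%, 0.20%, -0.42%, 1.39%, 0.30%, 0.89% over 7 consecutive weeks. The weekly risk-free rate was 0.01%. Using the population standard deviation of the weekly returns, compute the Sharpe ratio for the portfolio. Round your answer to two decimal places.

0.30

μ = (1.23 − 1.55 + 0.2 − 0.42 + 1.39 + 0.3 + 0.89) / 7 = 0.2914%
Population σ = √[Σ(r − μ)² / 7] = √[6.3515 / 7] = √0.9074 = 0.9526%
Sharpe = (μ − rf) / σ = (0.2914 − 0.01) / 0.9526 = 0.2814 / 0.9526 = 0.2954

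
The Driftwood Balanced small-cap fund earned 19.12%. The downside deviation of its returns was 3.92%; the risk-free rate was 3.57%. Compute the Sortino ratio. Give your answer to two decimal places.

Sortino = (Rp − Rf) / σd = (19.12% − 3.57%) / 3.92% = 15.55% / 3.92% = 3.9668

3.97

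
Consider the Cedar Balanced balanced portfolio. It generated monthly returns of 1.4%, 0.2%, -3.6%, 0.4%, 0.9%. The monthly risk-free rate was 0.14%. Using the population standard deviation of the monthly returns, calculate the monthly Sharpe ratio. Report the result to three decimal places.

Mean return μ = -0.70 / 5 = -0.1400%
Population std dev = √[15.8320 / 5] = 1.7794%
Sharpe = (μ − rf) / σ = (-0.1400 − 0.14) / 1.7794 = -0.2800 / 1.7794 = -0.1574

-0.157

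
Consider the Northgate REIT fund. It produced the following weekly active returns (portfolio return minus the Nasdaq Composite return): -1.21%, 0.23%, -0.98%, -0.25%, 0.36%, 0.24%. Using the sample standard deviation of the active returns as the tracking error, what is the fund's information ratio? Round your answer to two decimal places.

Mean return r̄ = -1.610 / 6 = -0.2683%
Σ(r − r̄)² = (-1.21 − (-0.2683))² + (0.23 − (-0.2683))² + … = 2.2951
σ = √[2.2951 / 5] = 0.6775%
IR = r̄ / tracking error = -0.2683 / 0.6775 = -0.3960

-0.40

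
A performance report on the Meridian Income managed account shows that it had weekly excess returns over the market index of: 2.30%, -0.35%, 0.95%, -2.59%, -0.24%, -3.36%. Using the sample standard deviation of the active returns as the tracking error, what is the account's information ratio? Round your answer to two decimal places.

r̄ = (2.3 − 0.35 + 0.95 − 2.59 − 0.24 − 3.36) / 6 = -0.5483%
Sample std dev = √[22.5663 / 5] = 2.1244%
IR = r̄ / tracking error = -0.5483 / 2.1244 = -0.2581

-0.26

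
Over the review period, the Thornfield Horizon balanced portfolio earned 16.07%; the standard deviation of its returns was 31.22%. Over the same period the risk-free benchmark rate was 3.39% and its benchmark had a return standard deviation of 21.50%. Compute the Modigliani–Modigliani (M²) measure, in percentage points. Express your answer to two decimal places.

Sharpe = (Rp − Rf) / σp = (16.07% − 3.39%) / 31.22% = 0.4061
M² = Rf + Sharpe × σm = 3.39% + 0.4061 × 21.50% = 12.1212%

12.12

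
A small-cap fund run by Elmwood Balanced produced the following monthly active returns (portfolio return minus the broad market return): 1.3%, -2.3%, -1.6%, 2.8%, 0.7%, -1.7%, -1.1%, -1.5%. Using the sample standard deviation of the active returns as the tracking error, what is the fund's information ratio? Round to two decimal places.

-0.24

r̄ = (1.3 − 2.3 − 1.6 + 2.8 + 0.7 − 1.7 − 1.1 − 1.5) / 8 = -0.4250%
Sample σ = √[Σ(r − r̄)² / 7] = √[22.7750 / 7] = √3.2536 = 1.8038%
IR = r̄ / tracking error = -0.4250 / 1.8038 = -0.2356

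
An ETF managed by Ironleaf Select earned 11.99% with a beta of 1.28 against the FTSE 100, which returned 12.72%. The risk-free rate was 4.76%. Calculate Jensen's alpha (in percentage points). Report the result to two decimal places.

CAPM expected return = Rf + β(Rm − Rf) = 4.76% + 1.28 × (12.72% − 4.76%) = 4.76 + 1.28 × 7.96 = 14.9488%
Jensen's α = Rp − E[R] = 11.99% − 14.9488% = -2.9588

-2.96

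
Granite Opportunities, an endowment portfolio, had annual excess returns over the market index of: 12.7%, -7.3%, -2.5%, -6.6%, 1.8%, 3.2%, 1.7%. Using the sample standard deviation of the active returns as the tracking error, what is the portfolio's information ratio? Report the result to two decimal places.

0.06

Mean return r̄ = 3.00 / 7 = 0.4286%
Sample σ = √[Σ(r − r̄)² / 6] = √[279.4743 / 6] = √46.5791 = 6.8249%
IR = r̄ / tracking error = 0.4286 / 6.8249 = 0.0628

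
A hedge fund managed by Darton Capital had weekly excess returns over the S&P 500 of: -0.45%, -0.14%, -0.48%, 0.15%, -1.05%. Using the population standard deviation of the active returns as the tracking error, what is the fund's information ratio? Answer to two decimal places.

Mean return r̄ = -1.970 / 5 = -0.3940%
Σ(r − r̄)² = 0.8013; population σ = √(0.8013/5) = 0.4003%
IR = r̄ / tracking error = -0.3940 / 0.4003 = -0.9843

-0.98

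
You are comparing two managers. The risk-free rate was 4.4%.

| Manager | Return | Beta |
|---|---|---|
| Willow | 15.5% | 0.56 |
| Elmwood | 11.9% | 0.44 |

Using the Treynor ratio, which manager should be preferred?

Willow

Willow: Treynor = (15.5% − 4.4%) / 0.56 = 19.821
Elmwood: Treynor = (11.9% − 4.4%) / 0.44 = 17.045
Highest: Willow (19.821).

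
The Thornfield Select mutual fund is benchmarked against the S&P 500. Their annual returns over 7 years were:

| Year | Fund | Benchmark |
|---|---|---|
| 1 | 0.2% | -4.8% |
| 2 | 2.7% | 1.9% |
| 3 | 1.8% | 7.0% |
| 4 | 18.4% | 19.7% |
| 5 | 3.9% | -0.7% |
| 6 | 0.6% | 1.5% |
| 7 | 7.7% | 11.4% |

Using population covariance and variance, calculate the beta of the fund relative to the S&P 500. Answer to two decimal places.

r̄p = 5.0429%,  r̄m = 5.1429%
Cov = Σ(rp − r̄p)(rm − r̄m) / 7 = 40.5224
Var(rm) = Σ(rm − r̄m)² / 7 = 58.7567
β = Cov / Var = 40.5224 / 58.7567 = 0.6897

0.69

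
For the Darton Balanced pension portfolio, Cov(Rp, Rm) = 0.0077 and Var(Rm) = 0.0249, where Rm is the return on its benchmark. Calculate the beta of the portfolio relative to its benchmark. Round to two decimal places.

0.31

β = Cov(Rp, Rm) / Var(Rm) = 0.0077 / 0.0249 = 0.3092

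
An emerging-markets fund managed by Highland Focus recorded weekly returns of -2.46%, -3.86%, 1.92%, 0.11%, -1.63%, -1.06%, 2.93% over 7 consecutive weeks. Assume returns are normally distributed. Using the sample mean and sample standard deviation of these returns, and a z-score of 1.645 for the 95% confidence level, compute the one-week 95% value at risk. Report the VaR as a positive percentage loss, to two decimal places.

μ = (-2.46 − 3.86 + 1.92 + 0.11 − 1.63 − 1.06 + 2.93) / 7 = -0.5786%
Σ(r − μ)² = 34.6719; sample σ = √(34.6719/6) = 2.4039%
VaR = −(μ − z·σ) = −(-0.5786 − 1.645 × 2.4039) = −(-4.5330) = 4.5330%

4.53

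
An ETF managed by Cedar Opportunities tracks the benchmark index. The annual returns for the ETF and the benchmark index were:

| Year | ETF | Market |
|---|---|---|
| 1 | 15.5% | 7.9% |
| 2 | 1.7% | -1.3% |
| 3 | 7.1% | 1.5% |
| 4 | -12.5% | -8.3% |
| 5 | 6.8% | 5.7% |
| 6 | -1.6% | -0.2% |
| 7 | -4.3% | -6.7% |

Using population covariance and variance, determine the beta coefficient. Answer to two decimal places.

1.44

r̄p = 1.8143%,  r̄m = -0.2000%
Cov = Σ(rp − r̄p)(rm − r̄m) / 7 = 43.5814
Var(rm) = Σ(rm − r̄m)² / 7 = 30.3400
β = Cov / Var = 43.5814 / 30.3400 = 1.4364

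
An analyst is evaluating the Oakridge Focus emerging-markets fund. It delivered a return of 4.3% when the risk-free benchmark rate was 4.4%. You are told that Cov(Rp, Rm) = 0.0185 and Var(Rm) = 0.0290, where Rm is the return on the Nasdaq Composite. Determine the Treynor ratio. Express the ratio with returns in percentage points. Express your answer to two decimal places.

-0.16

β = Cov / Var = 0.0185 / 0.0290 = 0.6379
Treynor = (Rp − Rf) / β = (4.3% − 4.4%) / 0.6379 = -0.10 / 0.6379 = -0.1568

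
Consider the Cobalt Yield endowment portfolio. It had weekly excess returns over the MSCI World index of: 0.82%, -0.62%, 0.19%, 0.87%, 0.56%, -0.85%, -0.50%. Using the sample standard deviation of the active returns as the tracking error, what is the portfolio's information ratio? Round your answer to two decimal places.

0.09

Mean return r̄ = 0.470 / 7 = 0.0671%
Sample std dev = √[3.1043 / 6] = 0.7193%
IR = r̄ / tracking error = 0.0671 / 0.7193 = 0.0933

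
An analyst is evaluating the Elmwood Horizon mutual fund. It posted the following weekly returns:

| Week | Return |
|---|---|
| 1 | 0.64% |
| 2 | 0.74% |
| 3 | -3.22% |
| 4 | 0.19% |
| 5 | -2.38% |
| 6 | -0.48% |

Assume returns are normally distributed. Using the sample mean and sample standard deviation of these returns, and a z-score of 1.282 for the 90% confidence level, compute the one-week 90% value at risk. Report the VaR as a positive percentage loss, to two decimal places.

μ = (0.64 + 0.74 − 3.22 + 0.19 − 2.38 − 0.48) / 6 = -4.510 / 6 = -0.7517%
Σ(r − μ)² = (0.64 − (-0.7517))² + (0.74 − (-0.7517))² + (-3.22 − (-0.7517))² + … = 13.8665
sample σ = √(13.8665 / 5) = √2.7733 = 1.6653%
VaR = −(μ − z·σ) = −(-0.7517 − 1.282 × 1.6653) = −(-2.8866) = 2.8866%

2.89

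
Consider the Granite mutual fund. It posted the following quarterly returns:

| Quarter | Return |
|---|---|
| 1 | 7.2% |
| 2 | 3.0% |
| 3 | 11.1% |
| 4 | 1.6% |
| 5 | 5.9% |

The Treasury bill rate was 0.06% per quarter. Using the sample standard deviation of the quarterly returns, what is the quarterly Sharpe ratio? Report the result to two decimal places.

1.53

μ = (7.2 + 3 + 11.1 + 1.6 + 5.9) / 5 = 5.7600%
Σ(r − μ)² = 55.5320; sample σ = √(55.5320/4) = 3.7260%
Sharpe = (μ − rf) / σ = (5.7600 − 0.06) / 3.7260 = 5.7000 / 3.7260 = 1.5298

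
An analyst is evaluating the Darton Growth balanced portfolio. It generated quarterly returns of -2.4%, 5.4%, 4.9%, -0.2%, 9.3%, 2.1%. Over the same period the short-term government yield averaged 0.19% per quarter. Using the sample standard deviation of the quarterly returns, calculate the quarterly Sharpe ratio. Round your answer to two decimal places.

0.71

Mean return μ = 19.10 / 6 = 3.1833%
Sample σ = √[Σ(r − μ)² / 5] = √[89.0683 / 5] = √17.8137 = 4.2206%
Sharpe = (μ − rf) / σ = (3.1833 − 0.19) / 4.2206 = 2.9933 / 4.2206 = 0.7092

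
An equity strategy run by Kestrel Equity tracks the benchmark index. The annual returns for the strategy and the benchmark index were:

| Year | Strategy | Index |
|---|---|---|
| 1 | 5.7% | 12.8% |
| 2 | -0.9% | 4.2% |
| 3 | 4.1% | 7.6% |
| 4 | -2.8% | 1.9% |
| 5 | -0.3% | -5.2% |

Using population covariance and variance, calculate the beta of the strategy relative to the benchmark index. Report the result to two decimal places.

0.40

r̄p = 1.1600%,  r̄m = 4.2600%
Cov = Σ(rp − r̄p)(rm − r̄m) / 5 = 14.3744
Var(rm) = Σ(rm − r̄m)² / 5 = 35.8304
β = Cov / Var = 14.3744 / 35.8304 = 0.4012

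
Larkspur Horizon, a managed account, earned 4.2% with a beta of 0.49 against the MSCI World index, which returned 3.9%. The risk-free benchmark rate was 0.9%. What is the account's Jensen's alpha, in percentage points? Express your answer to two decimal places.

CAPM expected return = Rf + β(Rm − Rf) = 0.9% + 0.49 × (3.9% − 0.9%) = 0.9 + 0.49 × 3.00 = 2.3700%
Jensen's α = Rp − E[R] = 4.2% − 2.3700% = 1.8300

1.83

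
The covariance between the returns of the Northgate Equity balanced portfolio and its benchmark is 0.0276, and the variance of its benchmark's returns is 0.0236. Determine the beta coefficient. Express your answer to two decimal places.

1.17

β = Cov(Rp, Rm) / Var(Rm) = 0.0276 / 0.0236 = 1.1695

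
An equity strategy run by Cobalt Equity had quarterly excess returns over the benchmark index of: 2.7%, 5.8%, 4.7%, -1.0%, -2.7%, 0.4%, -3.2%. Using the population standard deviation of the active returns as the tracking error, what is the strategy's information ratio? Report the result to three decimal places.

0.292

r̄ = (2.7 + 5.8 + 4.7 − 1 − 2.7 + 0.4 − 3.2) / 7 = 0.9571%
Σ(r − r̄)² = 75.2971; population σ = √(75.2971/7) = 3.2797%
IR = r̄ / tracking error = 0.9571 / 3.2797 = 0.2918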